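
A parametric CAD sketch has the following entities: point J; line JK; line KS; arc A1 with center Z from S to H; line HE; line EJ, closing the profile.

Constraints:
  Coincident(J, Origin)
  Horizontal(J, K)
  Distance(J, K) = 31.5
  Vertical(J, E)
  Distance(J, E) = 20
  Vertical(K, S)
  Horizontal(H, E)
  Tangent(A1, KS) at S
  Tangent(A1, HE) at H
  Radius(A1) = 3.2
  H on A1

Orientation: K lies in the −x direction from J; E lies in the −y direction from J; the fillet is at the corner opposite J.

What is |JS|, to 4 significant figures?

35.70

The virtual corner opposite J is at (-31.50, -20.00). Tangency of A1 to KS means the radius ZS is perpendicular to KS and the tangent condition forces ZH to be normal to HE, with radius 3.2, so the center Z sits 3.2 in from both sides at Z = (-28.30, -16.80). That places the tangent points at S = (-31.50, -16.80) on KS and H = (-28.30, -20.00) on HE. Then |JS| = |S − J| = 35.70.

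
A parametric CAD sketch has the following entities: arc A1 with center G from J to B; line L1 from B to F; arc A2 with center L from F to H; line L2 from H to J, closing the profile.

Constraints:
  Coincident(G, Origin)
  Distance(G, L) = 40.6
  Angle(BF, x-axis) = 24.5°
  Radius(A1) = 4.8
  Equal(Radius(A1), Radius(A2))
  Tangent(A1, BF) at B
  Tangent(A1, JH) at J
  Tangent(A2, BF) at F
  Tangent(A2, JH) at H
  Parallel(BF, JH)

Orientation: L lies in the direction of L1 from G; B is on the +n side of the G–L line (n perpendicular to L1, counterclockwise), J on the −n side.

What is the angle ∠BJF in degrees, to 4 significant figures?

76.70°

The slot axis is L1's direction at 24.5°, so u = (cos 24.5°, sin 24.5°) = (0.9100, 0.4147) and n = (−sin 24.5°, cos 24.5°) = (-0.4147, 0.9100). G is at the origin and L lies 40.6 along u from G, so L = 40.6·u = (36.94, 16.84). Tangency of A1 to both parallel lines with radius 4.8 puts B and J at G ± 4.8·n: B = (-1.991, 4.368), J = (1.991, -4.368). Equal radii place F and H the same way about L: F = L + 4.8·n = (34.95, 21.20), H = L − 4.8·n = (38.93, 12.47). Then cos ∠BJF = JB·JF / (|JB||JF|), giving 76.70°.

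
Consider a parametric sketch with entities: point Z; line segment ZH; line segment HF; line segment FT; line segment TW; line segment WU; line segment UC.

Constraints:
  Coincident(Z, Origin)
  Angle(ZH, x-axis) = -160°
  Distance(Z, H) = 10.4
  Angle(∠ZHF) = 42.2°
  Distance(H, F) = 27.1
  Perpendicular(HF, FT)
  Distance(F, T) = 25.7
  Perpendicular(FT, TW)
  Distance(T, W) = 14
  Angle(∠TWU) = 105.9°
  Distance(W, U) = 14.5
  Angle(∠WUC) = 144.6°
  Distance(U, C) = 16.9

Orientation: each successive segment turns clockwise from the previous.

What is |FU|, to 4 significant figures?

21.48

Z is at the origin; ZH runs at -160.0° with length 10.4, so H = (-9.773, -3.557). ∠ZHF = 42.2° gives HF at 62.20° from the x-axis; with |HF| = 27.1, F = (2.866, 20.42). The perpendicularity gives FT at right angles to HF, so FT runs at -27.80°; with |FT| = 25.7, T = (25.60, 8.429). FT is perpendicular to TW, so TW runs at -117.8°; with |TW| = 14.0, W = (19.07, -3.955). ∠TWU = 105.9° gives WU at 168.1° from the x-axis; with |WU| = 14.5, U = (4.882, -0.9652). Then |FU| = |U − F| = 21.48.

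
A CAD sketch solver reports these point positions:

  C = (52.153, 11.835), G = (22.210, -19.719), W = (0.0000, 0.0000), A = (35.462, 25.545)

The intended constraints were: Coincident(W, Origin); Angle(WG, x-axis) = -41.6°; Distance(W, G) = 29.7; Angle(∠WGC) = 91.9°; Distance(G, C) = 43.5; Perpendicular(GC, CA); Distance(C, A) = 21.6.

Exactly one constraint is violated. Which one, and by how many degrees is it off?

Perpendicular(GC, CA) — off by 4.10°.

W = (0.00, 0.00) ✓; WG at -41.60° ✓; |WG| = 29.70 ✓; ∠WGC = 91.90° ✓; |GC| = 43.50 ✓; ∠(GC, CA) = 94.10° ✗; |CA| = 21.60 ✓.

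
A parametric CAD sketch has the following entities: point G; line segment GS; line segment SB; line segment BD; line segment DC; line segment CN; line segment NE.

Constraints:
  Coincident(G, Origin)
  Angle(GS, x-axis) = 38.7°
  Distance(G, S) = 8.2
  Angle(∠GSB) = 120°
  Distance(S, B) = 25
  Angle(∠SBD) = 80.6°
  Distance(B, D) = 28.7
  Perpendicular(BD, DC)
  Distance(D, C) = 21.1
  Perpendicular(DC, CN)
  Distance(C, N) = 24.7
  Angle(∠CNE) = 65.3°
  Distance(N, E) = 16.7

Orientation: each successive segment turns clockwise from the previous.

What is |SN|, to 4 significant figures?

3.565

G is at the origin; GS runs at 38.7° with length 8.2, so S = (6.400, 5.127). ∠GSB = 120.0° gives SB at -21.30° from the x-axis; with |SB| = 25.0, B = (29.69, -3.954). ∠SBD = 80.6° gives BD at -120.7° from the x-axis; with |BD| = 28.7, D = (15.04, -28.63). BD is perpendicular to DC, so DC runs at 149.3°; with |DC| = 21.1, C = (-3.104, -17.86). The perpendicularity gives CN at right angles to DC, so CN runs at 59.30°; with |CN| = 24.7, N = (9.507, 3.379). Then |SN| = |N − S| = 3.565.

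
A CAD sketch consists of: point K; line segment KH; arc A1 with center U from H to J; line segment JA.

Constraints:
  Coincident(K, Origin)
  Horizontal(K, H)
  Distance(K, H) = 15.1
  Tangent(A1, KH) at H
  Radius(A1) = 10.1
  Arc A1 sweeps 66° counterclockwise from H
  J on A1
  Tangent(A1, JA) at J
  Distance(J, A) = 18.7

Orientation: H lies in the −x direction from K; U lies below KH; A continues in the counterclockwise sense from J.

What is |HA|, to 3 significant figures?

28.6

On A1, H sits at bearing 90° from U; a 66° counterclockwise sweep puts J at bearing 156°, so J = U + 10.1·(cos 156°, sin 156°) = (-24.3, -5.99). Since A1 is tangent to JA there, UJ ⟂ JA, so JA runs along (−sin 156°, cos 156°); with |JA| = 18.7, A = (-31.9, -23.1). Then |HA| = |A − H| = 28.6.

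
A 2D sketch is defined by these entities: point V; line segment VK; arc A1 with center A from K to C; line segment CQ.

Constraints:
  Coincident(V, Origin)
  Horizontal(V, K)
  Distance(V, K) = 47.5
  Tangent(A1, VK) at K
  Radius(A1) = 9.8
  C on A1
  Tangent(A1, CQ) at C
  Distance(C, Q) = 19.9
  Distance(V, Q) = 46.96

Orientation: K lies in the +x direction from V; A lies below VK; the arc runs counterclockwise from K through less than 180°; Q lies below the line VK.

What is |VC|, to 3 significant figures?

38.8

Checks: V = (0.00, 0.00) ✓; |AC| = 9.800 ✓; ∠(AC, CQ) = 90.00° ✓; |CQ| = 19.90 ✓; |VQ| = 46.96 ✓.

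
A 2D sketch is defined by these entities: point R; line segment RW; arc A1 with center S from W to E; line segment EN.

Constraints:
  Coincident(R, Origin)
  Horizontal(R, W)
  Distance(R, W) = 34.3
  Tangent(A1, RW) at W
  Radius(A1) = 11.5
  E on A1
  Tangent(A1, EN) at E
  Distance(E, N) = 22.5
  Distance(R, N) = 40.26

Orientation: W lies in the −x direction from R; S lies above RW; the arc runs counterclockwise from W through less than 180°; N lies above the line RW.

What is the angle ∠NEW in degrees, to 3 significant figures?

136°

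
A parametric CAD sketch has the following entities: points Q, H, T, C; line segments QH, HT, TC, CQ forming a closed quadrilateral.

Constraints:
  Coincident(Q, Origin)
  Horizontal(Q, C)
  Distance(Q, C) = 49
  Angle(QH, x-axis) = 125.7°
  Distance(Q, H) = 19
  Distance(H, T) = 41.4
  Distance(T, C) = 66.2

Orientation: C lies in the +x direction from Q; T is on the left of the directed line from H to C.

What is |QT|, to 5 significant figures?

52.724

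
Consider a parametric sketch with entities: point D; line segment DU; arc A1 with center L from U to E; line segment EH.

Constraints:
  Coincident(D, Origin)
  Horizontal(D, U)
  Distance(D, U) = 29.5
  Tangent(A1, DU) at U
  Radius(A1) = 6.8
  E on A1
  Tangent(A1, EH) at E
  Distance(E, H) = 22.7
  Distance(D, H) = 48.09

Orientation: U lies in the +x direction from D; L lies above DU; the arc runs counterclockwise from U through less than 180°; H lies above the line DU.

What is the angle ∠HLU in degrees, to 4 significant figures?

157.4°

D is at the origin; D and U share the same y with |DU| = 29.5 and U on the +x side, so U = (29.50, 0.000). Tangency of A1 to DU means the radius LU is perpendicular to DU, so L = U + (0, 6.8) = (29.50, 6.800). Since LE ⟂ EH (tangency), |LH| = √(6.8² + 22.7²) = 23.70 regardless of where E sits on A1. So H lies on both circle(D, 48.09) and circle(L, 23.70); the above-DU intersection is H = (38.60, 28.68). E is the foot of the tangent from H: E = (36.26, 6.099).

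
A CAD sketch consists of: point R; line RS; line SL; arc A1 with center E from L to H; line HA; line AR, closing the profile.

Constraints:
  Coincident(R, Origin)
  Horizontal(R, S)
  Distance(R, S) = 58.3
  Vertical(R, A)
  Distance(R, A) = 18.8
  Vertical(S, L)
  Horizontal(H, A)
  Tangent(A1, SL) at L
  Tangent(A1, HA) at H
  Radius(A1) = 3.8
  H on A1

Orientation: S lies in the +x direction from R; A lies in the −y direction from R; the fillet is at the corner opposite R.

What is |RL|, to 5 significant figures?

60.199

R is at the origin; RS is horizontal with |RS| = 58.3 and S on the +x side, so S = (58.300, 0.0000). R and A share the same x with |RA| = 18.8 and A on the −y side, so A = (0.0000, -18.800). The virtual corner opposite R is at (58.300, -18.800). Tangency of A1 to SL means the radius EL is perpendicular to SL and A1 meets HA tangentially, so EH is at right angles to HA, with radius 3.8, so the center E sits 3.8 in from both sides at E = (54.500, -15.000). That places the tangent points at L = (58.300, -15.000) on SL and H = (54.500, -18.800) on HA. Then |RL| = |L − R| = 60.199.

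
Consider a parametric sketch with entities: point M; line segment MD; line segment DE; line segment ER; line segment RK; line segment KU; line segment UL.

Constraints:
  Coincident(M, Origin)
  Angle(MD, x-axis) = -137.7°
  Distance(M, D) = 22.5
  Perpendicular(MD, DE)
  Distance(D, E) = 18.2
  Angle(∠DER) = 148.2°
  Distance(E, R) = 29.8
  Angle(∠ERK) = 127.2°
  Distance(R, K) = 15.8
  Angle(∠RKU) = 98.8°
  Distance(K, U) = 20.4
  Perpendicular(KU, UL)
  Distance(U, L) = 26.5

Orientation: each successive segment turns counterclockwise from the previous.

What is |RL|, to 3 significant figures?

25.3

M is at the origin; MD runs at -137.7° with length 22.5, so D = (-16.6, -15.1). The perpendicularity gives DE at right angles to MD, so DE runs at -47.7°; with |DE| = 18.2, E = (-4.39, -28.6). ∠DER = 148.2° gives ER at -15.9° from the x-axis; with |ER| = 29.8, R = (24.3, -36.8). ∠ERK = 127.2° gives RK at 36.9° from the x-axis; with |RK| = 15.8, K = (36.9, -27.3). ∠RKU = 98.8° gives KU at 118° from the x-axis; with |KU| = 20.4, U = (27.3, -9.29). KU ⟂ UL, so UL runs at -152°; with |UL| = 26.5, L = (3.92, -21.8). Then |RL| = |L − R| = 25.3.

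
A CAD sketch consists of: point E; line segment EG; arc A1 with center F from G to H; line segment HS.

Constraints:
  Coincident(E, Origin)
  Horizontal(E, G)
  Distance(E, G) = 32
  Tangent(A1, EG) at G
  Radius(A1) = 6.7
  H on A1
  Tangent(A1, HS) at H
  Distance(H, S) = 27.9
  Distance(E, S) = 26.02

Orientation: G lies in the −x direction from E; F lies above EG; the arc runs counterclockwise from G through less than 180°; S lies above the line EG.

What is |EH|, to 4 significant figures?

26.89

Checks: E.y = 0.00, G.y = 0.00 ✓; |FH| = 6.700 ✓; ∠(FH, HS) = 90.00° ✓; |HS| = 27.90 ✓; |ES| = 26.02 ✓.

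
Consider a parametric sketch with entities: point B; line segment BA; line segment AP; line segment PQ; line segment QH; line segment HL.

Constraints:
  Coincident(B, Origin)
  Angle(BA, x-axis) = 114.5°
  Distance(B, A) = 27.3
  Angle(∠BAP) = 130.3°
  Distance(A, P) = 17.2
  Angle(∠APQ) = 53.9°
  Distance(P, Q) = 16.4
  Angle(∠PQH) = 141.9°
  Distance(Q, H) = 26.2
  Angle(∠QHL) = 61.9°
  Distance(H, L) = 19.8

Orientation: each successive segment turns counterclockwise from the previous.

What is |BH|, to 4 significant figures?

0.4363

B is at the origin; BA runs at 114.5° with length 27.3, so A = (-11.32, 24.84). ∠BAP = 130.3° gives AP at 164.2° from the x-axis; with |AP| = 17.2, P = (-27.87, 29.53). ∠APQ = 53.9° gives PQ at -69.70° from the x-axis; with |PQ| = 16.4, Q = (-22.18, 14.14). ∠PQH = 141.9° gives QH at -31.60° from the x-axis; with |QH| = 26.2, H = (0.1337, 0.4154). Then |BH| = |H − B| = 0.4363.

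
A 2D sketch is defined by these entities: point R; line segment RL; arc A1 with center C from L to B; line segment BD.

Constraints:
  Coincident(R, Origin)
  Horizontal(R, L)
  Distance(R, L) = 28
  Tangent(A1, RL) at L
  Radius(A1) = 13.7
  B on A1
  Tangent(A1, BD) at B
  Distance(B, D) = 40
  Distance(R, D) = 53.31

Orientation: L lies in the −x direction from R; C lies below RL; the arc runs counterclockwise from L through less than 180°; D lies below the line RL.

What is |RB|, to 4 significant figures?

44.45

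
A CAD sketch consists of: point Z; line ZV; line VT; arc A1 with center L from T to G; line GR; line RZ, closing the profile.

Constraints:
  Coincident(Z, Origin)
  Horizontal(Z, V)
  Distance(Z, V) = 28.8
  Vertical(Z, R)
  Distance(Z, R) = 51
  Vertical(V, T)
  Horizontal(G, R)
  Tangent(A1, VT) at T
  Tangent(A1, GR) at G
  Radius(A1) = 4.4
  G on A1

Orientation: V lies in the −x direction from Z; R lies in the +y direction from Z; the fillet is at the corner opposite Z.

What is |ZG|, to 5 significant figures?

56.536

The virtual corner opposite Z is at (-28.800, 51.000). A1 meets VT tangentially, so LT is at right angles to VT and the tangent condition forces LG to be normal to GR, with radius 4.4, so the center L sits 4.4 in from both sides at L = (-24.400, 46.600). That places the tangent points at T = (-28.800, 46.600) on VT and G = (-24.400, 51.000) on GR. Then |ZG| = |G − Z| = 56.536.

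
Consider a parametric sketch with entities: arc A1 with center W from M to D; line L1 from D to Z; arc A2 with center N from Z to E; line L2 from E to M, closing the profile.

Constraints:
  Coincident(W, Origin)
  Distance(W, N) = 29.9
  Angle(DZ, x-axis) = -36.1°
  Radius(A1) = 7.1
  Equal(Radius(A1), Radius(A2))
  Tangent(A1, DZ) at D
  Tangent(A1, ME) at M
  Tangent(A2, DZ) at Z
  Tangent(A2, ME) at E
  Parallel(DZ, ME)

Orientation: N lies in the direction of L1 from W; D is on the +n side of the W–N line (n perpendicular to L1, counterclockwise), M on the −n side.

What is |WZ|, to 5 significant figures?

30.731

Tangency of A1 to both parallel lines with radius 7.1 puts D and M at W ± 7.1·n: D = (4.1833, 5.7367), M = (-4.1833, -5.7367). Equal radii place Z and E the same way about N: Z = N + 7.1·n = (28.342, -11.880), E = N − 7.1·n = (19.976, -23.354). Then |WZ| = |Z − W| = 30.731.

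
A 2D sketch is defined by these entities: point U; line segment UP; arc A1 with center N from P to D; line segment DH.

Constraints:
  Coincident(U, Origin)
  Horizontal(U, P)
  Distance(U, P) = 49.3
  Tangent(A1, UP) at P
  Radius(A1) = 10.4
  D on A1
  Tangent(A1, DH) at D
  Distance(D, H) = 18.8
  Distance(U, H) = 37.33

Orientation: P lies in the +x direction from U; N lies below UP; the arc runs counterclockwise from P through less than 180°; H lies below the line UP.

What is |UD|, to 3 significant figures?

40.7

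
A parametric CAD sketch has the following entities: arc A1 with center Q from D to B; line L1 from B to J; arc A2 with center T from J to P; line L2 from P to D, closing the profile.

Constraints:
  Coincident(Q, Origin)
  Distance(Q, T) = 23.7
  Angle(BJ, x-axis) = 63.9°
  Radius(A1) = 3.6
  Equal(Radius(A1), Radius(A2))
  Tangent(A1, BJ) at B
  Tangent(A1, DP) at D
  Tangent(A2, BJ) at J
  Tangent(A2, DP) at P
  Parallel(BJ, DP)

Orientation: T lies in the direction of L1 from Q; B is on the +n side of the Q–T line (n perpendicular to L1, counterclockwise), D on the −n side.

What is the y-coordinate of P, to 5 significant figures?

19.699

The slot axis is L1's direction at 63.9°, so u = (cos 63.9°, sin 63.9°) = (0.43994, 0.89803) and n = (−sin 63.9°, cos 63.9°) = (-0.89803, 0.43994). Q is at the origin and T lies 23.7 along u from Q, so T = 23.7·u = (10.427, 21.283). Tangency of A1 to both parallel lines with radius 3.6 puts B and D at Q ± 3.6·n: B = (-3.2329, 1.5838), D = (3.2329, -1.5838). Equal radii place J and P the same way about T: J = T + 3.6·n = (7.1937, 22.867), P = T − 3.6·n = (13.659, 19.699). So P.y = 19.699.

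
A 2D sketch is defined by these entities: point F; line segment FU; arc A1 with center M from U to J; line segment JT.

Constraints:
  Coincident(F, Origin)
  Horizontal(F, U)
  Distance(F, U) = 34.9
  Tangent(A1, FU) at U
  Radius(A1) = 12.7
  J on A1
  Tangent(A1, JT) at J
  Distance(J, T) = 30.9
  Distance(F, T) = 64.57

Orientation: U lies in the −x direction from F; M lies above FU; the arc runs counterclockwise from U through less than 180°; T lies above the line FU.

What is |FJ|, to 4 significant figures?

33.74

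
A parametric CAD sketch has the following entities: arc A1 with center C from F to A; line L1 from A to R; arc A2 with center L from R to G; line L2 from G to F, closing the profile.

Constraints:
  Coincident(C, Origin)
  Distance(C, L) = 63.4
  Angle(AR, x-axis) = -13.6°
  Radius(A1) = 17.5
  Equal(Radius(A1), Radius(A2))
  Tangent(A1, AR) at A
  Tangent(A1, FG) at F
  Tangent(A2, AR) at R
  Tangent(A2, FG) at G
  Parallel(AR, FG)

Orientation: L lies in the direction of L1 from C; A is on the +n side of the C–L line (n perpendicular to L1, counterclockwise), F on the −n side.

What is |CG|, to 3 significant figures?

65.8

The slot axis is L1's direction at -13.6°, so u = (cos -13.6°, sin -13.6°) = (0.972, -0.235) and n = (−sin -13.6°, cos -13.6°) = (0.235, 0.972). C is at the origin and L lies 63.4 along u from C, so L = 63.4·u = (61.6, -14.9). Tangency of A1 to both parallel lines with radius 17.5 puts A and F at C ± 17.5·n: A = (4.11, 17.0), F = (-4.11, -17.0). Equal radii place R and G the same way about L: R = L + 17.5·n = (65.7, 2.10), G = L − 17.5·n = (57.5, -31.9). Then |CG| = |G − C| = 65.8.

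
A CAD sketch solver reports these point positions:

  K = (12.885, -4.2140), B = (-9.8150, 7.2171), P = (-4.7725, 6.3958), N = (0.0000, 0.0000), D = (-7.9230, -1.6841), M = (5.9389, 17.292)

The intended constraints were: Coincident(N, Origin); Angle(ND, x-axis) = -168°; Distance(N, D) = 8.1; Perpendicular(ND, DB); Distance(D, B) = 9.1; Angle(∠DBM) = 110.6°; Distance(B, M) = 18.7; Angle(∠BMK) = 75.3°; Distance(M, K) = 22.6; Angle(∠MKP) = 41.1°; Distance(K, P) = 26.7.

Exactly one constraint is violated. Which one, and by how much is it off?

Distance(K, P) = 26.7 — off by 6.10.

N = (0.00, 0.00) ✓; ND at -168.0° ✓; |ND| = 8.100 ✓; ∠(ND, DB) = 90.00° ✓; |DB| = 9.100 ✓; ∠DBM = 110.6° ✓; |BM| = 18.70 ✓; ∠BMK = 75.30° ✓; |MK| = 22.60 ✓; ∠MKP = 41.10° ✓; |KP| = 20.60 ✗.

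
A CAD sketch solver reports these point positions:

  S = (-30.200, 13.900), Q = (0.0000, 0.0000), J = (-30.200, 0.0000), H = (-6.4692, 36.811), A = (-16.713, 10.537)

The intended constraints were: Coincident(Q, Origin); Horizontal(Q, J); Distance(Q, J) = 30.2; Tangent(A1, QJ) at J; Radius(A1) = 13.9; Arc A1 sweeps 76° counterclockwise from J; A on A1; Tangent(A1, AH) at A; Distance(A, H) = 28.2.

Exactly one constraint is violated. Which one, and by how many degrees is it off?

Tangent(A1, AH) at A — off by 7.30°.

Q = (0.00, 0.00) ✓; Q.y = 0.00, J.y = 0.00 ✓; |QJ| = 30.20 ✓; ∠(SJ, JQ) = 90.00° ✓; |SJ| = 13.90 ✓; bearing(S→A) − bearing(S→J) = 76.00° ✓; |SA| = 13.90 ✓; ∠(SA, AH) = 97.30° ✗; |AH| = 28.20 ✓.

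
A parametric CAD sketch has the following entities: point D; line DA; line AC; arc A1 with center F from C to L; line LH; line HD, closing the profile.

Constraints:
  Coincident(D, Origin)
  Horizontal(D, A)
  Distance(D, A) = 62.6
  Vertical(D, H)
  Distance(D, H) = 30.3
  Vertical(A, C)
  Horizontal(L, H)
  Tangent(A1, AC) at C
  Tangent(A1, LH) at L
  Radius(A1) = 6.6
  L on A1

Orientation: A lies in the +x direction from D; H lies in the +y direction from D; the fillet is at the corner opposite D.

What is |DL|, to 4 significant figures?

63.67

D is at the origin; D and A share the same y with |DA| = 62.6 and A on the +x side, so A = (62.60, 0.000). D and H share the same x with |DH| = 30.3 and H on the +y side, so H = (0.000, 30.30). The virtual corner opposite D is at (62.60, 30.30). Since A1 is tangent to AC there, FC ⟂ AC and tangency of A1 to LH means the radius FL is perpendicular to LH, with radius 6.6, so the center F sits 6.6 in from both sides at F = (56.00, 23.70). That places the tangent points at C = (62.60, 23.70) on AC and L = (56.00, 30.30) on LH. Then |DL| = |L − D| = 63.67.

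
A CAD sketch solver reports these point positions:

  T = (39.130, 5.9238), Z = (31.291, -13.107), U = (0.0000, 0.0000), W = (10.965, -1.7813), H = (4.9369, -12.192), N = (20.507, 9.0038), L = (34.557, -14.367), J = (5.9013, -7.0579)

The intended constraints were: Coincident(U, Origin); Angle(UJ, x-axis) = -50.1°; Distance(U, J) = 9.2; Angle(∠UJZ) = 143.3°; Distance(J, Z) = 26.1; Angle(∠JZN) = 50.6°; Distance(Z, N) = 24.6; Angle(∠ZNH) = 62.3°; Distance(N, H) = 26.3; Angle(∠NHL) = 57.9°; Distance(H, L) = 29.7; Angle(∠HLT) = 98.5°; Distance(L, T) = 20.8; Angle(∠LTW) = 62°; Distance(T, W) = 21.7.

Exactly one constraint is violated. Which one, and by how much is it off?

Distance(T, W) = 21.7 — off by 7.50.

U = (0.00, 0.00) ✓; UJ at -50.10° ✓; |UJ| = 9.200 ✓; ∠UJZ = 143.3° ✓; |JZ| = 26.10 ✓; ∠JZN = 50.60° ✓; |ZN| = 24.60 ✓; ∠ZNH = 62.30° ✓; |NH| = 26.30 ✓; ∠NHL = 57.90° ✓; |HL| = 29.70 ✓; ∠HLT = 98.50° ✓; |LT| = 20.80 ✓; ∠LTW = 62.00° ✓; |TW| = 29.20 ✗.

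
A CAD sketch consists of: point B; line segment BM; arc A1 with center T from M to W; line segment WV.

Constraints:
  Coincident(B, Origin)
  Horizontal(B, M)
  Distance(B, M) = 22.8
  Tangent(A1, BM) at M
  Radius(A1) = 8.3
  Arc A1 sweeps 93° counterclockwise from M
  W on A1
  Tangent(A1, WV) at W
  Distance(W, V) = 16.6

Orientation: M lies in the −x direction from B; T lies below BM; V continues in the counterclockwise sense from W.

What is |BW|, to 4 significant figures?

32.29

B is at the origin; B and M share the same y with |BM| = 22.8 and M on the −x side, so M = (-22.80, 0.000). The tangent condition forces TM to be normal to BM, so T = M + (0, -8.3) = (-22.80, -8.300). On A1, M sits at bearing 90° from T; a 93° counterclockwise sweep puts W at bearing 183°, so W = T + 8.3·(cos 183°, sin 183°) = (-31.09, -8.734). Then |BW| = |W − B| = 32.29.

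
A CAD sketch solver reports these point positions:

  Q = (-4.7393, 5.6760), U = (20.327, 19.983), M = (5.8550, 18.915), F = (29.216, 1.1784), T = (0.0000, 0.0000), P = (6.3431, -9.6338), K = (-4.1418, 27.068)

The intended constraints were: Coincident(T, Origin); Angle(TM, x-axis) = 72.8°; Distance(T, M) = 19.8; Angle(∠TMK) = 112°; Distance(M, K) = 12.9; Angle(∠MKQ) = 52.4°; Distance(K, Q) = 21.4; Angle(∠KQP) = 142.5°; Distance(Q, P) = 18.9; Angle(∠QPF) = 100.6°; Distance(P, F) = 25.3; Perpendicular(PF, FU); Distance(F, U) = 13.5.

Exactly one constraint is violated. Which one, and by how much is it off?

Distance(F, U) = 13.5 — off by 7.30.

T = (0.00, 0.00) ✓; TM at 72.80° ✓; |TM| = 19.80 ✓; ∠TMK = 112.0° ✓; |MK| = 12.90 ✓; ∠MKQ = 52.40° ✓; |KQ| = 21.40 ✓; ∠KQP = 142.5° ✓; |QP| = 18.90 ✓; ∠QPF = 100.6° ✓; |PF| = 25.30 ✓; ∠(PF, FU) = 90.00° ✓; |FU| = 20.80 ✗.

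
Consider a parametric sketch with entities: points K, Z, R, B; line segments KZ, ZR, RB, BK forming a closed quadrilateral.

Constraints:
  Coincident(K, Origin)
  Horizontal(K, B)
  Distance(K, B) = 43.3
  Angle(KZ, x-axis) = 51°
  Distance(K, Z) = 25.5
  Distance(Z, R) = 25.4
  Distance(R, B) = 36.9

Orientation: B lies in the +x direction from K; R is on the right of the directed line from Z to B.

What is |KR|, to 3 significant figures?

7.59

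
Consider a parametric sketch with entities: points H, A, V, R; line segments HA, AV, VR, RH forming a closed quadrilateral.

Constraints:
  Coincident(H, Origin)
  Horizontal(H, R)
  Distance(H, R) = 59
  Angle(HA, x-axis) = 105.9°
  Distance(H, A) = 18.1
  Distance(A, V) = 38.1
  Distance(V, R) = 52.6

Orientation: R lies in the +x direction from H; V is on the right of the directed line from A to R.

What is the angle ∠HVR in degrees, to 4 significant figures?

98.26°

Checks: |AV| = 38.10 ✓; |VR| = 52.60 ✓.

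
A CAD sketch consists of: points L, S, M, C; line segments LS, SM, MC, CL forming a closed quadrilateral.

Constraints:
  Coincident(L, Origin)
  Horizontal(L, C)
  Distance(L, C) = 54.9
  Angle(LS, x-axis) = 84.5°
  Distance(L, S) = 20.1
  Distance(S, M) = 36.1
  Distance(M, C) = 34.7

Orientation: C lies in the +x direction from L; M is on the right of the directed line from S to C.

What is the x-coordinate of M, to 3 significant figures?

21.7

Checks: |SM| = 36.10 ✓; |MC| = 34.70 ✓.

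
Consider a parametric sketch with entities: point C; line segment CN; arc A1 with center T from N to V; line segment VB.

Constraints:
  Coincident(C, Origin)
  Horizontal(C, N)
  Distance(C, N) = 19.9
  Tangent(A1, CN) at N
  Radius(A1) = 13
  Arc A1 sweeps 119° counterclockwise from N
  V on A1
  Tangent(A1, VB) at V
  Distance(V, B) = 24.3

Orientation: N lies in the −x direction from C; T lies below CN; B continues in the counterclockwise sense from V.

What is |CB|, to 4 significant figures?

45.00

On A1, N sits at bearing 90° from T; a 119° counterclockwise sweep puts V at bearing 209°, so V = T + 13.0·(cos 209°, sin 209°) = (-31.27, -19.30). A1 meets VB tangentially, so TV is at right angles to VB, so VB runs along (−sin 209°, cos 209°); with |VB| = 24.3, B = (-19.49, -40.56). Then |CB| = |B − C| = 45.00.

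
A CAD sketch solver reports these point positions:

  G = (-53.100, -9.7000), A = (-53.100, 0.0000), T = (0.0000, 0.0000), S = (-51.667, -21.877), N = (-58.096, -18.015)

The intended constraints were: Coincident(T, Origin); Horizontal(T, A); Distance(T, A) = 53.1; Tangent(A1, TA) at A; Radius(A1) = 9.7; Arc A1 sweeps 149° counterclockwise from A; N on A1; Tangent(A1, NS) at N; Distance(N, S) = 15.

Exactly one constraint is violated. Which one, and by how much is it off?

Distance(N, S) = 15 — off by 7.50.

T = (0.00, 0.00) ✓; T.y = 0.00, A.y = 0.00 ✓; |TA| = 53.10 ✓; ∠(GA, AT) = 90.00° ✓; |GA| = 9.700 ✓; bearing(G→N) − bearing(G→A) = 149.0° ✓; |GN| = 9.700 ✓; ∠(GN, NS) = 89.99° ✓; |NS| = 7.500 ✗.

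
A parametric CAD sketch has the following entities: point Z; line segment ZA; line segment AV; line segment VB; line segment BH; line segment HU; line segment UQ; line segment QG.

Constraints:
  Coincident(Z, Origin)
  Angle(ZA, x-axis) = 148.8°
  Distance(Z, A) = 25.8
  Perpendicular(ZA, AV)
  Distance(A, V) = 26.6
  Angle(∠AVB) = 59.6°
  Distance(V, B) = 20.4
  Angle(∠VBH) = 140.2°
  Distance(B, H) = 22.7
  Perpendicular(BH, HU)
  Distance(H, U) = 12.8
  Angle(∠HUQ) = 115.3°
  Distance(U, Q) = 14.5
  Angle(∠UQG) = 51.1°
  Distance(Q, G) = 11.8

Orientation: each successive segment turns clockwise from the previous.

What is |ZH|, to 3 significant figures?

5.11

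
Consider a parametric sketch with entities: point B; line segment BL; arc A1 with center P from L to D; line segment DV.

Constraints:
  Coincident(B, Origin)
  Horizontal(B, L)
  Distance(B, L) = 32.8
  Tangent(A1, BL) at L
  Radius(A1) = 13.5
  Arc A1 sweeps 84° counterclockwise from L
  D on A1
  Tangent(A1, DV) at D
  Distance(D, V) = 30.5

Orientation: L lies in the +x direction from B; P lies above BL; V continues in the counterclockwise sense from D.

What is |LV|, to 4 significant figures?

45.56

B is at the origin; B and L share the same y with |BL| = 32.8 and L on the +x side, so L = (32.80, 0.000). Tangency of A1 to BL means the radius PL is perpendicular to BL, so P = L + (0, 13.5) = (32.80, 13.50). On A1, L sits at bearing -90° from P; an 84° counterclockwise sweep puts D at bearing -6°, so D = P + 13.5·(cos -6°, sin -6°) = (46.23, 12.09). Since A1 is tangent to DV there, PD ⟂ DV, so DV runs along (−sin -6°, cos -6°); with |DV| = 30.5, V = (49.41, 42.42). Then |LV| = |V − L| = 45.56.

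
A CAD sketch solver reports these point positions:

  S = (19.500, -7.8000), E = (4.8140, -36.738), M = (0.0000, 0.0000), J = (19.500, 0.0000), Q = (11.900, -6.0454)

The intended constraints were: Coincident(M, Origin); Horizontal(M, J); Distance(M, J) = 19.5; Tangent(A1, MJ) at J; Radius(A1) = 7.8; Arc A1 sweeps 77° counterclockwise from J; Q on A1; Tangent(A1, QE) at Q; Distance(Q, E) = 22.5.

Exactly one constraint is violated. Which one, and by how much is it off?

Distance(Q, E) = 22.5 — off by 9.00.

M = (0.00, 0.00) ✓; M.y = 0.00, J.y = 0.00 ✓; |MJ| = 19.50 ✓; ∠(SJ, JM) = 90.00° ✓; |SJ| = 7.800 ✓; bearing(S→Q) − bearing(S→J) = 77.00° ✓; |SQ| = 7.800 ✓; ∠(SQ, QE) = 90.00° ✓; |QE| = 31.50 ✗.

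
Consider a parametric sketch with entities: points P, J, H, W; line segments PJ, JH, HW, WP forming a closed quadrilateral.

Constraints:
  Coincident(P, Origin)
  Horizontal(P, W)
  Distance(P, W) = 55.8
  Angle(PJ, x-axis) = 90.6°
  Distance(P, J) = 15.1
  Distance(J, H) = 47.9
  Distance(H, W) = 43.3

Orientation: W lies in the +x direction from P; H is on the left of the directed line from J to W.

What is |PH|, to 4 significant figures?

57.24

P is at the origin; PW is horizontal with |PW| = 55.8 and W in +x, so W = (55.8, 0). PJ runs at 90.6° with |PJ| = 15.1, so J = (-0.1581, 15.10). H is determined by |JH| = 47.9 and |HW| = 43.3 together: it lies at the intersection of circle(J, 47.9) and circle(W, 43.3). With |JW| = 57.96, the foot of the radical line on JW is 32.60 from J and the perpendicular offset is √(47.9² − 32.60²) = 35.10. Taking the left-of-JW solution: H = (40.46, 40.49).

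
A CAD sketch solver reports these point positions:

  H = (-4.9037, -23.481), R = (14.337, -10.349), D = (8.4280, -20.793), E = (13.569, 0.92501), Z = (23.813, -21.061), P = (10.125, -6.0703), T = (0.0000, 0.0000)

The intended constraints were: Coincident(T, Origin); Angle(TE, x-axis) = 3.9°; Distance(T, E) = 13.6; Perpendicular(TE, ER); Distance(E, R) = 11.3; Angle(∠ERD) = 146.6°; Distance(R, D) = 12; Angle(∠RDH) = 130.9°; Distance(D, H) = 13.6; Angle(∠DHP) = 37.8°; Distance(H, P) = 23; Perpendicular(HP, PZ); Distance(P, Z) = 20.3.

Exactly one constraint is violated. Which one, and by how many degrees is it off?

Perpendicular(HP, PZ) — off by 6.80°.

T = (0.00, 0.00) ✓; TE at 3.900° ✓; |TE| = 13.60 ✓; ∠(TE, ER) = 90.00° ✓; |ER| = 11.30 ✓; ∠ERD = 146.6° ✓; |RD| = 12.00 ✓; ∠RDH = 130.9° ✓; |DH| = 13.60 ✓; ∠DHP = 37.80° ✓; |HP| = 23.00 ✓; ∠(HP, PZ) = 96.80° ✗; |PZ| = 20.30 ✓.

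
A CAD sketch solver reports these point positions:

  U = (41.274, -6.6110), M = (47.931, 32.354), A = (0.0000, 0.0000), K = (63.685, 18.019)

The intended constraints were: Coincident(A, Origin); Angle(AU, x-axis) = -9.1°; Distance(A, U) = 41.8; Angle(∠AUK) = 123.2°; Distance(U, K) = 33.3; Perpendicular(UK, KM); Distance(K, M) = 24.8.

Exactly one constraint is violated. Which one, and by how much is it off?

Distance(K, M) = 24.8 — off by 3.50.

A = (0.00, 0.00) ✓; AU at -9.100° ✓; |AU| = 41.80 ✓; ∠AUK = 123.2° ✓; |UK| = 33.30 ✓; ∠(UK, KM) = 90.00° ✓; |KM| = 21.30 ✗.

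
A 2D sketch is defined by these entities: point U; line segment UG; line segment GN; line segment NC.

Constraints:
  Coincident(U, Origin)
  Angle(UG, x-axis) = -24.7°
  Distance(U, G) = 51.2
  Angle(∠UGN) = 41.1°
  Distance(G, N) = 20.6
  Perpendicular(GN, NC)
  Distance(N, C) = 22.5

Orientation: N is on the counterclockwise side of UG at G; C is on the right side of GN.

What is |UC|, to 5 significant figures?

58.966

U is at the origin; UG runs at -24.7° with length 51.2, so G = 51.2·(cos -24.7°, sin -24.7°) = (46.516, -21.395). ∠UGN = 41.1°, so GN runs at -24.7° + (180° − 41.1°) = 114.20° from the x-axis; with |GN| = 20.6, N = G + 20.6·(cos 114.20°, sin 114.20°) = (38.071, -2.6051). GN is perpendicular to NC; with |NC| = 22.5 on the right of GN, C = N + 22.5·(0.91212, 0.40992) = (58.594, 6.6181). Then |UC| = |C − U| = 58.966.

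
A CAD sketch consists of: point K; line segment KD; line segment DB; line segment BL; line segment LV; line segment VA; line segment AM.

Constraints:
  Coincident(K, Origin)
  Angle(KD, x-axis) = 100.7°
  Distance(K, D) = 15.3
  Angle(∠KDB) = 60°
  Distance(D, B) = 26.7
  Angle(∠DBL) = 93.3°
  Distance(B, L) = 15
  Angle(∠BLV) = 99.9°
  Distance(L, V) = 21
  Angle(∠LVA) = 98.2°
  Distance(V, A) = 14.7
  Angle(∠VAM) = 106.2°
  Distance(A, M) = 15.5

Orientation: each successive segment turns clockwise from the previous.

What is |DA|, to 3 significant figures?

6.33

K is at the origin; KD runs at 100.7° with length 15.3, so D = (-2.84, 15.0). ∠KDB = 60.0° gives DB at -19.3° from the x-axis; with |DB| = 26.7, B = (22.4, 6.21). ∠DBL = 93.3° gives BL at -106° from the x-axis; with |BL| = 15.0, L = (18.2, -8.21). ∠BLV = 99.9° gives LV at 174° from the x-axis; with |LV| = 21.0, V = (-2.66, -5.98). ∠LVA = 98.2° gives VA at 92.1° from the x-axis; with |VA| = 14.7, A = (-3.20, 8.71). Then |DA| = |A − D| = 6.33.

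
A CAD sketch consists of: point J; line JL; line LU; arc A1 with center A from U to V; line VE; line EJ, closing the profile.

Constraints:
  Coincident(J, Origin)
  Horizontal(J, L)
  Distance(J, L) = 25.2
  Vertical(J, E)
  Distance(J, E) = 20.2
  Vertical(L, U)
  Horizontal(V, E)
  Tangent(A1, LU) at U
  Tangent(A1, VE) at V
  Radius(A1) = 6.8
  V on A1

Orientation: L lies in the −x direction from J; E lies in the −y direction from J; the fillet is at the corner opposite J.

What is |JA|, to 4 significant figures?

22.76

J and E share the same x with |JE| = 20.2 and E on the −y side, so E = (0.000, -20.20). The virtual corner opposite J is at (-25.20, -20.20). Since A1 is tangent to LU there, AU ⟂ LU and A1 meets VE tangentially, so AV is at right angles to VE, with radius 6.8, so the center A sits 6.8 in from both sides at A = (-18.40, -13.40). Then |JA| = |A − J| = 22.76.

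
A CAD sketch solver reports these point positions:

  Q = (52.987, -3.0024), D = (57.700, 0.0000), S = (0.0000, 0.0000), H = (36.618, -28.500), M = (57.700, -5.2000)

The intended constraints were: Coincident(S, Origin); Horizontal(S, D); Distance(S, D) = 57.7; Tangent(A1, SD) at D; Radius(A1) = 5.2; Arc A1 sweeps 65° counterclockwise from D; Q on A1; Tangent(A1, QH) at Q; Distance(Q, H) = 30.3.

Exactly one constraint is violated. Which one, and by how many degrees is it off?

Tangent(A1, QH) at Q — off by 7.70°.

S = (0.00, 0.00) ✓; S.y = 0.00, D.y = 0.00 ✓; |SD| = 57.70 ✓; ∠(MD, DS) = 90.00° ✓; |MD| = 5.200 ✓; bearing(M→Q) − bearing(M→D) = 65.00° ✓; |MQ| = 5.200 ✓; ∠(MQ, QH) = 97.70° ✗; |QH| = 30.30 ✓.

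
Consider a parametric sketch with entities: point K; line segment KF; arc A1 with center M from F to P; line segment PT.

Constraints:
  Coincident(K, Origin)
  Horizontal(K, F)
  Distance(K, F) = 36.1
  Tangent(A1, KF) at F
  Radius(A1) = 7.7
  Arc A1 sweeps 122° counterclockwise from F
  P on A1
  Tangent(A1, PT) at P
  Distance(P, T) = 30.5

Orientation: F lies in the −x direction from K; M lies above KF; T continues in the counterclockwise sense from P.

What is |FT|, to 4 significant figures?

38.86

K is at the origin; K and F share the same y with |KF| = 36.1 and F on the −x side, so F = (-36.10, 0.000). Since A1 is tangent to KF there, MF ⟂ KF, so M = F + (0, 7.7) = (-36.10, 7.700). On A1, F sits at bearing -90° from M; a 122° counterclockwise sweep puts P at bearing 32°, so P = M + 7.7·(cos 32°, sin 32°) = (-29.57, 11.78). Tangency of A1 to PT means the radius MP is perpendicular to PT, so PT runs along (−sin 32°, cos 32°); with |PT| = 30.5, T = (-45.73, 37.65). Then |FT| = |T − F| = 38.86.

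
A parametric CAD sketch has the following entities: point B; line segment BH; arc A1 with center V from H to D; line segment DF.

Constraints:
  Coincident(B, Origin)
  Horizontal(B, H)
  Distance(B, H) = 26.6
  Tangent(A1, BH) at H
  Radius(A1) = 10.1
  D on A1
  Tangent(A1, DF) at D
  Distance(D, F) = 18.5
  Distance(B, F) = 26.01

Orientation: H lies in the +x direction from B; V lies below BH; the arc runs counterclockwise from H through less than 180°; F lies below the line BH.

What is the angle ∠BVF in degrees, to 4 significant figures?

61.23°

B is at the origin; B and H share the same y with |BH| = 26.6 and H on the +x side, so H = (26.60, 0.000). A1 meets BH tangentially, so VH is at right angles to BH, so V = H + (0, -10.1) = (26.60, -10.10). Since VD ⟂ DF (tangency), |VF| = √(10.1² + 18.5²) = 21.08 regardless of where D sits on A1. So F lies on both circle(B, 26.01) and circle(V, 21.08); the below-BH intersection is F = (10.56, -23.77). D is the foot of the tangent from F: D = (17.17, -6.492).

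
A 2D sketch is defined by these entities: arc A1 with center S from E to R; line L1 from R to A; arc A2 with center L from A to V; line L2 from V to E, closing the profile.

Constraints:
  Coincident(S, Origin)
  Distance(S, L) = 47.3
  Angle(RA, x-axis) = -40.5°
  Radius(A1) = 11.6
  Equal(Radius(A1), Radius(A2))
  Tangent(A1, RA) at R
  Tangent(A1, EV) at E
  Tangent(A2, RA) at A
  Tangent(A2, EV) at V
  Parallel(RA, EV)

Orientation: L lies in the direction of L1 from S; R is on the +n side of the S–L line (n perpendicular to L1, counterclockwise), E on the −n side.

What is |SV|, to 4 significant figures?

48.70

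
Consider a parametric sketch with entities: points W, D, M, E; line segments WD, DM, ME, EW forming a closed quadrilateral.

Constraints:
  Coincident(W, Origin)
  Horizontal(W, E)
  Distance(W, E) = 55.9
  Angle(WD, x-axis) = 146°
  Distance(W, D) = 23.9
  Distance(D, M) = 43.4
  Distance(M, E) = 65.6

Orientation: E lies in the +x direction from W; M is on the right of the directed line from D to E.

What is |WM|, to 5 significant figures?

27.284

Checks: |DM| = 43.40 ✓; |ME| = 65.60 ✓.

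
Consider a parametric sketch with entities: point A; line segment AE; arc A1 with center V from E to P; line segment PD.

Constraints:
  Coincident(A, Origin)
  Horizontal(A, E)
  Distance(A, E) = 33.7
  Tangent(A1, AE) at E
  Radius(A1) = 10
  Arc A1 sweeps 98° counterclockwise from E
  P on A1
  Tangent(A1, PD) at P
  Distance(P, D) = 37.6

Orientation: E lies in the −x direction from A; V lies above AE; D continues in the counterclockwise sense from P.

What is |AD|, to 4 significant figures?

56.63

A is at the origin; AE is horizontal with |AE| = 33.7 and E on the −x side, so E = (-33.70, 0.000). A1 meets AE tangentially, so VE is at right angles to AE, so V = E + (0, 10) = (-33.70, 10.00). On A1, E sits at bearing -90° from V; a 98° counterclockwise sweep puts P at bearing 8°, so P = V + 10.0·(cos 8°, sin 8°) = (-23.80, 11.39). The tangent condition forces VP to be normal to PD, so PD runs along (−sin 8°, cos 8°); with |PD| = 37.6, D = (-29.03, 48.63). Then |AD| = |D − A| = 56.63.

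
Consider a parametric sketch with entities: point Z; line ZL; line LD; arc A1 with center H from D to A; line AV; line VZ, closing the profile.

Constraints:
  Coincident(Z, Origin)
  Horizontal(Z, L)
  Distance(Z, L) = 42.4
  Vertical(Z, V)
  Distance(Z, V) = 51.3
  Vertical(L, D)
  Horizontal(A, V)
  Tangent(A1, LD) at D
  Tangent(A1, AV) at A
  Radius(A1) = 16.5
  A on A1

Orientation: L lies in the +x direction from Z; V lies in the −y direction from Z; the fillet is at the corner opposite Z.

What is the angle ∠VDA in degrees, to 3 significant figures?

23.7°

Z is at the origin; Z and L share the same y with |ZL| = 42.4 and L on the +x side, so L = (42.4, 0.00). Z and V share the same x with |ZV| = 51.3 and V on the −y side, so V = (0.00, -51.3). The virtual corner opposite Z is at (42.4, -51.3). Since A1 is tangent to LD there, HD ⟂ LD and since A1 is tangent to AV there, HA ⟂ AV, with radius 16.5, so the center H sits 16.5 in from both sides at H = (25.9, -34.8). That places the tangent points at D = (42.4, -34.8) on LD and A = (25.9, -51.3) on AV. Then cos ∠VDA = DV·DA / (|DV||DA|), giving 23.7°.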